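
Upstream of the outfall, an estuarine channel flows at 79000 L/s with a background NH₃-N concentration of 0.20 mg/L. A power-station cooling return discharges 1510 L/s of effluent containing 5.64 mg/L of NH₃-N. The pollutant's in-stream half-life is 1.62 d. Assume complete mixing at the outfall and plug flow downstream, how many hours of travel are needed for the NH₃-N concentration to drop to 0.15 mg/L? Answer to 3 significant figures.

Mass balance: C = (79000·0.2000 + 1510·5.640) / 80510 = 24320/80510 = 0.3020 mg/L.
Half-life 1.62 d → k = ln 2 / 1.62 = 0.4279 d⁻¹.
0.3020·exp(−k·t) = 0.15 → t = ln(0.3020/0.15)/k = 141300 s = 39.26 h.

39.3 h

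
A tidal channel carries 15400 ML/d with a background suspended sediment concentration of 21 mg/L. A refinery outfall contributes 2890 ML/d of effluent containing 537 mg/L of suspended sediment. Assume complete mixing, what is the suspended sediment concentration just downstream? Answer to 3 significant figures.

103 mg/L

Flow-weighted average: C = (15400·21.00 + 2890·537.0) / 18290 = 1875000/18290 = 102.5 mg/L.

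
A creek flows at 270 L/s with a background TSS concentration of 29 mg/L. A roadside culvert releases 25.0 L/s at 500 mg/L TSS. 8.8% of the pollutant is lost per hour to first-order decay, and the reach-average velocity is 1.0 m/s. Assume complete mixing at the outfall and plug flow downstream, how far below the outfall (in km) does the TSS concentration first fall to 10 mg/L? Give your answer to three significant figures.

Flow-weighted average: C = (270.0·29.00 + 25.00·500.0) / 295.0 = 20330/295.0 = 68.92 mg/L.
8.8%/h lost → k = −ln(1 − 0.088) = 0.09212 h⁻¹.
Set 68.92·exp(−k·t) = 10 → t = ln(68.92/10)/k = 75440 s = 20.96 h.
Distance = v·t = 1.0·75440 = 75440 m = 75.44 km.

75.4 km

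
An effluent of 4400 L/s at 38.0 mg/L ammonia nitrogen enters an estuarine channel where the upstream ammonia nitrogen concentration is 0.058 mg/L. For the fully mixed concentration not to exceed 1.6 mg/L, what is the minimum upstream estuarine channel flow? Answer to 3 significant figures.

104000 L/s

Set C_mix = 1.6: (Q·0.05800 + 4400·38.00) / (Q + 4400) = 1.6
→ Q = 4400·(38.00 − 1.6)/(1.6 − 0.05800) = 103900 L/s.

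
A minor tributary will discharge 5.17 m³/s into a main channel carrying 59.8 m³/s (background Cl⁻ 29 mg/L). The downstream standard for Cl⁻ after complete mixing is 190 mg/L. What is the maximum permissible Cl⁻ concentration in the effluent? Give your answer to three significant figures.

At the limit, (Qr·Cr + Qe·Cₑ)/(Qr + Qe) = 190:
Cₑ = (64.97·190 − 59.80·29.00) / 5.170 = 2052 mg/L.

2050 mg/L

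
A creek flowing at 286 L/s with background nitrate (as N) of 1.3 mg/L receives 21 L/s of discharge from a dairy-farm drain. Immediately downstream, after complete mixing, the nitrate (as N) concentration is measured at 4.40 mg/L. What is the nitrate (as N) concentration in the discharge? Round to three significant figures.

Mass balance: 286.0·1.300 + 21.00·Cₑ = 307.0·4.400
→ Cₑ = (307.0·4.400 − 286.0·1.300) / 21.00 = 46.62 mg/L.

46.6 mg/L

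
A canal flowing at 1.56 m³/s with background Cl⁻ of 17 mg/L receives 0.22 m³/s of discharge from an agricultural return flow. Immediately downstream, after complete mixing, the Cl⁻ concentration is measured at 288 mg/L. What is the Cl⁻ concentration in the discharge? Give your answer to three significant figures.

2210 mg/L

Mass balance: 1.560·17.00 + 0.2200·Cₑ = 1.780·288.0
→ Cₑ = (1.780·288.0 − 1.560·17.00) / 0.2200 = 2210 mg/L.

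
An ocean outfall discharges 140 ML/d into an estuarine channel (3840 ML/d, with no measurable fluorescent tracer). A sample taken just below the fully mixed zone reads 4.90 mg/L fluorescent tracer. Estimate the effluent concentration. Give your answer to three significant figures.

139 mg/L

Mass balance: 3840·0 + 140.0·Cₑ = 3980·4.900
→ Cₑ = (3980·4.900 − 3840·0) / 140.0 = 139.3 mg/L.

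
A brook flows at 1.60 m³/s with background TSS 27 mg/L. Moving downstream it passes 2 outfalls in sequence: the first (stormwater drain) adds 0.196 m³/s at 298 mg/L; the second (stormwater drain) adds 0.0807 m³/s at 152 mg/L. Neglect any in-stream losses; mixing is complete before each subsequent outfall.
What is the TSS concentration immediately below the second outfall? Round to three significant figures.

60.7 mg/L

Outfall 1: combined Q = 1.796 m³/s; C = (1.600·27.00 + 0.1960·298.0)/1.796 = 56.57 mg/L.
Outfall 2: combined Q = 1.877 m³/s; C = (1.796·56.57 + 0.08070·152.0)/1.877 = 60.68 mg/L.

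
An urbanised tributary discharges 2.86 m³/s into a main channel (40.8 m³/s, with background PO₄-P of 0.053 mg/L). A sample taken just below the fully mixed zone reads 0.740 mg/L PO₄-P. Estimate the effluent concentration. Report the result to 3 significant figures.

Mass balance: 40.80·0.05300 + 2.860·Cₑ = 43.66·0.7400
→ Cₑ = (43.66·0.7400 − 40.80·0.05300) / 2.860 = 10.54 mg/L.

10.5 mg/L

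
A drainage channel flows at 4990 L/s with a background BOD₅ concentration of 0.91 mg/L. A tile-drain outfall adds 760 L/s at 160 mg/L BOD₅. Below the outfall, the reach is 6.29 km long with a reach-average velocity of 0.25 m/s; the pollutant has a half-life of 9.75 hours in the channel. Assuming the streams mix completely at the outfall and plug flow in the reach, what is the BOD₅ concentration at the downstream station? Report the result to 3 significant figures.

Mass balance: C = (4990·0.9100 + 760.0·160.0) / 5750 = 126100/5750 = 21.94 mg/L.
Travel time t = 6.29·1000 / 0.25 = 25160 s = 6.989 h.
Half-life 9.75 h → k = ln 2 / 9.75 = 0.07109 h⁻¹ = 1.706 d⁻¹.
Decay over the reach: 21.94·exp(−kt) = 21.94·0.6084 = 13.35 mg/L.

13.3 mg/L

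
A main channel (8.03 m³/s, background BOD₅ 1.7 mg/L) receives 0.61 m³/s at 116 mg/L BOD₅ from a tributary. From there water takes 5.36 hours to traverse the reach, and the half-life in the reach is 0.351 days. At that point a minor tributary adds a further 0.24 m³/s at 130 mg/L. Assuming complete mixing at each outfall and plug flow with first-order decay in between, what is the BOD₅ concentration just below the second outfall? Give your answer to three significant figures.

Mass balance: C = (8.030·1.700 + 0.6100·116.0) / 8.640 = 84.41/8.640 = 9.770 mg/L; combined flow 8.640 m³/s.
Half-life 0.351 d → k = ln 2 / 0.351 = 1.975 d⁻¹.
After decay, C = 9.770 × e^(−kt) = 9.770 × 0.6434 = 6.286 mg/L.
Second outfall: C = (8.640·6.286 + 0.2400·130.0)/8.880 = 9.629 mg/L.

9.63 mg/L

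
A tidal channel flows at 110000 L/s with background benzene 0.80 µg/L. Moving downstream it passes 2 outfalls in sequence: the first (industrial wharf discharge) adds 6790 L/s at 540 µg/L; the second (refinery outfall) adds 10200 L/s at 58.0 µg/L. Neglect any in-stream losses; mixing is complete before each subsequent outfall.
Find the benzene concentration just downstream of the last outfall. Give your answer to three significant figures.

34.2 µg/L

Below outfall 1: Q → 116800 L/s, C = (110000·0.8000 + 6790·540.0)/116800 = 32.15 µg/L.
Below outfall 2: Q → 127000 L/s, C = (116800·32.15 + 10200·58.00)/127000 = 34.22 µg/L.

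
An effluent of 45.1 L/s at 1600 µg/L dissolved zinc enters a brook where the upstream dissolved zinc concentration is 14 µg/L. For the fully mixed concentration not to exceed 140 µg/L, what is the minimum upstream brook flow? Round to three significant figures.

Set C_mix = 140: (Q·14.00 + 45.10·1600) / (Q + 45.10) = 140
→ Q = 45.10·(1600 − 140)/(140 − 14.00) = 522.6 L/s.

523 L/s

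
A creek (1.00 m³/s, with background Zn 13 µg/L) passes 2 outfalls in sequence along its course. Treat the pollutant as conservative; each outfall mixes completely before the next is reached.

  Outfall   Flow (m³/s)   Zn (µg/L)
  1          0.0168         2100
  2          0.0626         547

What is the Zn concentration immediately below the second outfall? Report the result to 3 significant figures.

After outfall 1: Q = 1.000 + 0.01680 = 1.017 m³/s; C = (1.000·13.00 + 0.01680·2100)/1.017 = 47.48 µg/L.
After outfall 2: Q = 1.017 + 0.06260 = 1.079 m³/s; C = (1.017·47.48 + 0.06260·547.0)/1.079 = 76.45 µg/L.

76.5 µg/L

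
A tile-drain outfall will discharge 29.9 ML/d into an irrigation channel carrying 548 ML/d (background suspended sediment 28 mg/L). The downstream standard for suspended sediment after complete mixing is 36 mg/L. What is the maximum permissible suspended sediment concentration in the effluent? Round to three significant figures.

At the limit, (Qr·Cr + Qe·Cₑ)/(Qr + Qe) = 36:
Cₑ = (577.9·36 − 548.0·28.00) / 29.90 = 182.6 mg/L.

183 mg/L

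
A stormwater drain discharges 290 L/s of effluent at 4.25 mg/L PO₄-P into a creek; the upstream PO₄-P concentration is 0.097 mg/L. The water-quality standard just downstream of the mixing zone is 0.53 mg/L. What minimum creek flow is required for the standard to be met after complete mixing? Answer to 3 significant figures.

2490 L/s

Set C_mix = 0.53: (Q·0.09700 + 290.0·4.250) / (Q + 290.0) = 0.53
→ Q = 290.0·(4.250 − 0.53)/(0.53 − 0.09700) = 2491 L/s.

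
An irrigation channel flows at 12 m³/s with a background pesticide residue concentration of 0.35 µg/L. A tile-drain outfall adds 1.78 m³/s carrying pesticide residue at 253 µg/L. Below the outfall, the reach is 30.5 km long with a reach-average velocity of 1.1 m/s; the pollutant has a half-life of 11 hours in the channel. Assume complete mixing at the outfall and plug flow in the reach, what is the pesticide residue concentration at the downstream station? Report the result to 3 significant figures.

Conservation of mass: C = (12.00·0.3500 + 1.780·253.0) / 13.78 = 454.5/13.78 = 32.99 µg/L.
Travel time t = 30.5·1000 / 1.1 = 27730 s = 7.702 h.
Half-life 11 h → k = ln 2 / 11 = 0.06301 h⁻¹ = 1.512 d⁻¹.
After decay, C = 32.99 × e^(−kt) = 32.99 × 0.6155 = 20.30 µg/L.

20.3 µg/L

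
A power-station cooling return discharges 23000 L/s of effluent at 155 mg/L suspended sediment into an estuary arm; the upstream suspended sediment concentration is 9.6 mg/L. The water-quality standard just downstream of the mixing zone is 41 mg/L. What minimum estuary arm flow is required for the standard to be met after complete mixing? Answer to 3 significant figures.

Set C_mix = 41: (Q·9.600 + 23000·155.0) / (Q + 23000) = 41
→ Q = 23000·(155.0 − 41)/(41 − 9.600) = 83500 L/s.

83500 L/s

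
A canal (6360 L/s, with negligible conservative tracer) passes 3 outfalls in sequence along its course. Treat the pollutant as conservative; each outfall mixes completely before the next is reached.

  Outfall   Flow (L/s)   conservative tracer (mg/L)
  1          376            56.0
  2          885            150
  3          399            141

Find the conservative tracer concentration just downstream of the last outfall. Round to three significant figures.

26.2 mg/L

After outfall 1: Q = 6360 + 376.0 = 6736 L/s; C = (6360·0 + 376.0·56.00)/6736 = 3.126 mg/L.
After outfall 2: Q = 6736 + 885.0 = 7621 L/s; C = (6736·3.126 + 885.0·150.0)/7621 = 20.18 mg/L.
After outfall 3: Q = 7621 + 399.0 = 8020 L/s; C = (7621·20.18 + 399.0·141.0)/8020 = 26.19 mg/L.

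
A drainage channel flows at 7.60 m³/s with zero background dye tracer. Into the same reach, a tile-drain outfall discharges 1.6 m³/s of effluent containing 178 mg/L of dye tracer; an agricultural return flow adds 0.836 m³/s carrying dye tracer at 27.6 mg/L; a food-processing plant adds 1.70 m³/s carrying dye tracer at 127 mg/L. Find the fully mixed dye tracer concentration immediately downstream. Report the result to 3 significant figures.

44.6 mg/L

Conservation of mass: C = (7.600·0 + 1.600·178.0 + 0.8360·27.60 + 1.700·127.0) / 11.74 = 523.8/11.74 = 44.63 mg/L.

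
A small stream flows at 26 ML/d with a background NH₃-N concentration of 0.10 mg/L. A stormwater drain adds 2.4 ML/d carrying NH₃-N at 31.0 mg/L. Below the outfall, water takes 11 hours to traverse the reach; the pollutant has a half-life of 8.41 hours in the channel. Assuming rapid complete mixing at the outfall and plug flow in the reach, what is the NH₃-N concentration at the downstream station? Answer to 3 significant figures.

1.10 mg/L

After mixing, C = (26.00·0.1000 + 2.400·31.00) / 28.40 = 77.00/28.40 = 2.711 mg/L.
Half-life 8.41 h → k = ln 2 / 8.41 = 0.08242 h⁻¹ = 1.978 d⁻¹.
Applying C = C₀e^(−kt): 2.711 × 0.4039 = 1.095 mg/L.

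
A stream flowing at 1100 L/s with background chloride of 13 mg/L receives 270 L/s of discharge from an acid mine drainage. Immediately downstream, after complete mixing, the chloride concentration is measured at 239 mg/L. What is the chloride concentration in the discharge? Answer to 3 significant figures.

Mass balance: 1100·13.00 + 270.0·Cₑ = 1370·239.0
→ Cₑ = (1370·239.0 − 1100·13.00) / 270.0 = 1160 mg/L.

1160 mg/L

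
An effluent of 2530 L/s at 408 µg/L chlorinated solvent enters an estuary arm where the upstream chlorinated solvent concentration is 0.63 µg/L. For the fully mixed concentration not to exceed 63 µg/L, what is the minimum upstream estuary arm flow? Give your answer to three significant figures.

Set C_mix = 63: (Q·0.6300 + 2530·408.0) / (Q + 2530) = 63
→ Q = 2530·(408.0 − 63)/(63 − 0.6300) = 13990 L/s.

14000 L/s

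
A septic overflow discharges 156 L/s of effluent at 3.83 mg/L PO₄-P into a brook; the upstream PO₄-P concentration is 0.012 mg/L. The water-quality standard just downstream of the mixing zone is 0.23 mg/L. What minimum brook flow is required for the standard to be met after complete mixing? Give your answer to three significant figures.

Set C_mix = 0.23: (Q·0.01200 + 156.0·3.830) / (Q + 156.0) = 0.23
→ Q = 156.0·(3.830 − 0.23)/(0.23 − 0.01200) = 2576 L/s.

2580 L/s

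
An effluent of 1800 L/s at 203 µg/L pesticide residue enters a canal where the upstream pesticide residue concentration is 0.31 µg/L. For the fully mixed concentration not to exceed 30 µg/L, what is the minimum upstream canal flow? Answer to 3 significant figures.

Set C_mix = 30: (Q·0.3100 + 1800·203.0) / (Q + 1800) = 30
→ Q = 1800·(203.0 − 30)/(30 − 0.3100) = 10490 L/s.

10500 L/s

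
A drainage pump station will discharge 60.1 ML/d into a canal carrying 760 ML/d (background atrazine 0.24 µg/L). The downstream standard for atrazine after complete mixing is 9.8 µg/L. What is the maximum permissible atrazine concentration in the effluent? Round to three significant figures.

131 µg/L

At the limit, (Qr·Cr + Qe·Cₑ)/(Qr + Qe) = 9.8:
Cₑ = (820.1·9.8 − 760.0·0.2400) / 60.10 = 130.7 µg/L.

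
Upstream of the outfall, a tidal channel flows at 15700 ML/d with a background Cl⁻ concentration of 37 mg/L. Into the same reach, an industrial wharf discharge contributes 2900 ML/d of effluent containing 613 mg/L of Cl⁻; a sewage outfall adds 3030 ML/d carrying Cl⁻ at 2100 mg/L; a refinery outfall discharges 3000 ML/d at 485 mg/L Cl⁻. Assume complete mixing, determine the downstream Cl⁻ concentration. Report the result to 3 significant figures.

413 mg/L

Mass balance: C = (15700·37.00 + 2900·613.0 + 3030·2100 + 3000·485.0) / 24630 = 10180000/24630 = 413.2 mg/L.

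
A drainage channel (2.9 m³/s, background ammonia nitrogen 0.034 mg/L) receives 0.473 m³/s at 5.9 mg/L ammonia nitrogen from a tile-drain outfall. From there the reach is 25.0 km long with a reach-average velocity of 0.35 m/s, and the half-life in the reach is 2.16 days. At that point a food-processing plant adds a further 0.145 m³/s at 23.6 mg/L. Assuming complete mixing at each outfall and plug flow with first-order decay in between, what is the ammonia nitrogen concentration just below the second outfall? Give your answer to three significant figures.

1.60 mg/L

Conservation of mass: C = (2.900·0.03400 + 0.4730·5.900) / 3.373 = 2.889/3.373 = 0.8566 mg/L; combined flow 3.373 m³/s.
Travel time t = 25.0·1000 / 0.35 = 71430 s = 19.84 h.
Half-life 2.16 d → k = ln 2 / 2.16 = 0.3209 d⁻¹.
First-order decay: C = 0.8566·exp(−k·t) = 0.8566·0.7670 = 0.6570 mg/L.
At the second outfall, C = (3.373·0.6570 + 0.1450·23.60) / (3.373 + 0.1450) = 1.603 mg/L.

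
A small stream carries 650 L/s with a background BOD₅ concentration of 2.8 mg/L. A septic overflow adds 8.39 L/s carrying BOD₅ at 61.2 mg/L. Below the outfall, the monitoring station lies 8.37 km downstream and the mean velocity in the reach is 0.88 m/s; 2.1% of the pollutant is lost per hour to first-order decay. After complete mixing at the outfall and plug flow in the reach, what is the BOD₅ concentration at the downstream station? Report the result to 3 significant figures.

After mixing, C = (650.0·2.800 + 8.390·61.20) / 658.4 = 2333/658.4 = 3.544 mg/L.
Travel time t = 8.37·1000 / 0.88 = 9511 s = 2.642 h.
2.1%/h lost → k = −ln(1 − 0.021) = 0.02122 h⁻¹.
First-order decay: C = 3.544·exp(−k·t) = 3.544·0.9455 = 3.351 mg/L.

3.35 mg/L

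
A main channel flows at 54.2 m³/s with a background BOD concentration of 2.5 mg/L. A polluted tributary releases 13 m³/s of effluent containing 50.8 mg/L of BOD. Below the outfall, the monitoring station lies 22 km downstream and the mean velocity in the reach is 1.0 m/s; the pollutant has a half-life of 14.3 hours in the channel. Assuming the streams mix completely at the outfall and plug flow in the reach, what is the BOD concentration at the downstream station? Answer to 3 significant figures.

8.81 mg/L

Mixed concentration C = ΣQC/ΣQ = (54.20·2.500 + 13.00·50.80) / 67.20 = 795.9/67.20 = 11.84 mg/L.
Travel time t = 22·1000 / 1.0 = 22000 s = 6.111 h.
Half-life 14.3 h → k = ln 2 / 14.3 = 0.04847 h⁻¹ = 1.163 d⁻¹.
Decay over the reach: 11.84·exp(−kt) = 11.84·0.7436 = 8.807 mg/L.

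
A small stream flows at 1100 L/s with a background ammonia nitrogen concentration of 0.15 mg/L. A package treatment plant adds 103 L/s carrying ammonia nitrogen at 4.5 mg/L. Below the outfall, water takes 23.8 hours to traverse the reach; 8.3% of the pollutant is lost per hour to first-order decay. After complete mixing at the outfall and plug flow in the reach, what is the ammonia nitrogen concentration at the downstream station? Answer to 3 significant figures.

Conservation of mass: C = (1100·0.1500 + 103.0·4.500) / 1203 = 628.5/1203 = 0.5224 mg/L.
8.3%/h lost → k = −ln(1 − 0.083) = 0.08665 h⁻¹.
Decay over the reach: 0.5224·exp(−kt) = 0.5224·0.1272 = 0.06644 mg/L.

0.0664 mg/L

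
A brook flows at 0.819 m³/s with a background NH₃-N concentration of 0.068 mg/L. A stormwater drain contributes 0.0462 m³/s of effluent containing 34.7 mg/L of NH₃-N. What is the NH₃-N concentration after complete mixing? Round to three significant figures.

Conservation of mass: C = (0.8190·0.06800 + 0.04620·34.70) / 0.8652 = 1.659/0.8652 = 1.917 mg/L.

1.92 mg/L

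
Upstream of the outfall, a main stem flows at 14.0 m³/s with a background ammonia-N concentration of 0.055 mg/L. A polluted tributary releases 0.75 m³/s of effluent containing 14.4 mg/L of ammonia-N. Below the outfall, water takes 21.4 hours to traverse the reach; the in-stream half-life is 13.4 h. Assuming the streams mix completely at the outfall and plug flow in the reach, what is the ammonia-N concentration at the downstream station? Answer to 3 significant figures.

0.259 mg/L

Conservation of mass: C = (14.00·0.05500 + 0.7500·14.40) / 14.75 = 11.57/14.75 = 0.7844 mg/L.
Half-life 13.4 h → k = ln 2 / 13.4 = 0.05173 h⁻¹ = 1.241 d⁻¹.
First-order decay: C = 0.7844·exp(−k·t) = 0.7844·0.3306 = 0.2593 mg/L.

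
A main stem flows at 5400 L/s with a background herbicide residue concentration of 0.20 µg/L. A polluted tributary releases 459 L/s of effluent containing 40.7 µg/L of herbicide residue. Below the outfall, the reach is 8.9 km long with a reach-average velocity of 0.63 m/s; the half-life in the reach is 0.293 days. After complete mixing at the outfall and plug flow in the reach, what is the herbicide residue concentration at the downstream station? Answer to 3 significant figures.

2.29 µg/L

Mixed concentration C = ΣQC/ΣQ = (5400·0.2000 + 459.0·40.70) / 5859 = 19760/5859 = 3.373 µg/L.
Travel time t = 8.9·1000 / 0.63 = 14130 s = 3.924 h.
Half-life 0.293 d → k = ln 2 / 0.293 = 2.366 d⁻¹.
Applying C = C₀e^(−kt): 3.373 × 0.6792 = 2.291 µg/L.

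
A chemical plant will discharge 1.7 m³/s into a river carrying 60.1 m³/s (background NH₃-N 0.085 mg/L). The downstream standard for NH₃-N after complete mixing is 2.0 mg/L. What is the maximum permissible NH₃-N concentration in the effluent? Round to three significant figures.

At the limit, (Qr·Cr + Qe·Cₑ)/(Qr + Qe) = 2.0:
Cₑ = (61.80·2.0 − 60.10·0.08500) / 1.700 = 69.70 mg/L.

69.7 mg/L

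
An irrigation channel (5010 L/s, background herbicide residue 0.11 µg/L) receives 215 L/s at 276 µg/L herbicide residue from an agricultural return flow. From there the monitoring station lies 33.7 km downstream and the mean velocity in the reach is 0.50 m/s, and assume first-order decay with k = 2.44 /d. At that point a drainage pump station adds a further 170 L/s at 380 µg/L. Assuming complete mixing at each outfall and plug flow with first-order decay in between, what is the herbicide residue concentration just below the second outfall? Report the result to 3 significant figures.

Mixed concentration C = ΣQC/ΣQ = (5010·0.1100 + 215.0·276.0) / 5225 = 59890/5225 = 11.46 µg/L; combined flow 5225 L/s.
Travel time t = 33.7·1000 / 0.50 = 67400 s = 18.72 h.
First-order decay: C = 11.46·exp(−k·t) = 11.46·0.1491 = 1.709 µg/L.
At the second outfall, C = (5225·1.709 + 170.0·380.0) / (5225 + 170.0) = 13.63 µg/L.

13.6 µg/L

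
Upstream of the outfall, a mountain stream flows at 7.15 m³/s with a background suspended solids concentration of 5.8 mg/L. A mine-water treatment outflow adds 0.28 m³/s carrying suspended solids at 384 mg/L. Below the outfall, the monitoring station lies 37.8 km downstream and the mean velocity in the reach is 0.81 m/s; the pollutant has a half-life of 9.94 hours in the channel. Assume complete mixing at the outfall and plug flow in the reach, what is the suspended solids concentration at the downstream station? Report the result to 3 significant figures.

8.12 mg/L

After mixing, C = (7.150·5.800 + 0.2800·384.0) / 7.430 = 149.0/7.430 = 20.05 mg/L.
Travel time t = 37.8·1000 / 0.81 = 46670 s = 12.96 h.
Half-life 9.94 h → k = ln 2 / 9.94 = 0.06973 h⁻¹ = 1.674 d⁻¹.
After decay, C = 20.05 × e^(−kt) = 20.05 × 0.4050 = 8.121 mg/L.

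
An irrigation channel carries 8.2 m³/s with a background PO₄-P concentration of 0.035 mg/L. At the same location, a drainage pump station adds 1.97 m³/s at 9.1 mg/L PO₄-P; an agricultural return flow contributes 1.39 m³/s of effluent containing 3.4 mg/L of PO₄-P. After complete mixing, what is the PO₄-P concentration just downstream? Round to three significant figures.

1.98 mg/L

After mixing, C = (8.200·0.03500 + 1.970·9.100 + 1.390·3.400) / 11.56 = 22.94/11.56 = 1.984 mg/L.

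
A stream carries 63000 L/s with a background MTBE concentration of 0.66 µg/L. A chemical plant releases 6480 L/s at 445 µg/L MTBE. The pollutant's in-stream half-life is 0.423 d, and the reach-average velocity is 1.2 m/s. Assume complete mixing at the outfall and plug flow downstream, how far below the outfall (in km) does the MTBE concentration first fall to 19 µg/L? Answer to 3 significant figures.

After mixing, C = (63000·0.6600 + 6480·445.0) / 69480 = 2925000/69480 = 42.10 µg/L.
Half-life 0.423 d → k = ln 2 / 0.423 = 1.639 d⁻¹.
Set 42.10·exp(−k·t) = 19 → t = ln(42.10/19)/k = 41950 s = 11.65 h.
Distance = v·t = 1.2·41950 = 50340 m = 50.34 km.

50.3 km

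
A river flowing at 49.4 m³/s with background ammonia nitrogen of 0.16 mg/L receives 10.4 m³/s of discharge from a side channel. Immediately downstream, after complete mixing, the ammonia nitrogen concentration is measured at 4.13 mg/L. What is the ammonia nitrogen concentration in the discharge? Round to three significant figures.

23.0 mg/L

Mass balance: 49.40·0.1600 + 10.40·Cₑ = 59.80·4.130
→ Cₑ = (59.80·4.130 − 49.40·0.1600) / 10.40 = 22.99 mg/L.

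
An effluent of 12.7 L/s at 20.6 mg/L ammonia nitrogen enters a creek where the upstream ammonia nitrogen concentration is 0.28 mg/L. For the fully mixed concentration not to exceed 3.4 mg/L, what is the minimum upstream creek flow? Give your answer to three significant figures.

Set C_mix = 3.4: (Q·0.2800 + 12.70·20.60) / (Q + 12.70) = 3.4
→ Q = 12.70·(20.60 − 3.4)/(3.4 − 0.2800) = 70.01 L/s.

70.0 L/s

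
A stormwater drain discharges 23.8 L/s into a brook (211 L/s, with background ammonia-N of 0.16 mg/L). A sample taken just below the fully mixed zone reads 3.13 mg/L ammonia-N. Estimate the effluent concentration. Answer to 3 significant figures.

29.5 mg/L

Mass balance: 211.0·0.1600 + 23.80·Cₑ = 234.8·3.130
→ Cₑ = (234.8·3.130 − 211.0·0.1600) / 23.80 = 29.46 mg/L.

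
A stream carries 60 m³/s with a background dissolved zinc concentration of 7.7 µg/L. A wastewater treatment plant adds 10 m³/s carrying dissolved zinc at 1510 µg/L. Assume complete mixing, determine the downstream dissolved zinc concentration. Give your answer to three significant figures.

222 µg/L

After mixing, C = (60.00·7.700 + 10.00·1510) / 70.00 = 15560/70.00 = 222.3 µg/L.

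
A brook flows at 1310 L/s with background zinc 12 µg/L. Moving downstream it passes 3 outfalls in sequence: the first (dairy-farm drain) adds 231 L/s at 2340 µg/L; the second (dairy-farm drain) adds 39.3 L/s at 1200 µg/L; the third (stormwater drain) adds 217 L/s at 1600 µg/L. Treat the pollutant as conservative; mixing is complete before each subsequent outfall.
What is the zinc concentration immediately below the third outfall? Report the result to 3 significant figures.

Below outfall 1: Q → 1541 L/s, C = (1310·12.00 + 231.0·2340)/1541 = 361.0 µg/L.
Below outfall 2: Q → 1580 L/s, C = (1541·361.0 + 39.30·1200)/1580 = 381.8 µg/L.
Below outfall 3: Q → 1797 L/s, C = (1580·381.8 + 217.0·1600)/1797 = 528.9 µg/L.

529 µg/L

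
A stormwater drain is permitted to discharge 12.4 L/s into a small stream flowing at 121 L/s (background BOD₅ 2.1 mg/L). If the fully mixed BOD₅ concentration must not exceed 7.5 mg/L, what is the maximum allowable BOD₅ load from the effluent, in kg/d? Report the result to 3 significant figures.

Mass balance at the limit: 121.0·2.100 + 12.40·Cₑ = 133.4·7.5 → Cₑ = 60.19 mg/L.
12.40 L/s = 0.01240 m³/s. Load = 0.01240 m³/s × 60.19 g/m³ × 86 400 s/d = 64.49 kg/d.

64.5 kg/d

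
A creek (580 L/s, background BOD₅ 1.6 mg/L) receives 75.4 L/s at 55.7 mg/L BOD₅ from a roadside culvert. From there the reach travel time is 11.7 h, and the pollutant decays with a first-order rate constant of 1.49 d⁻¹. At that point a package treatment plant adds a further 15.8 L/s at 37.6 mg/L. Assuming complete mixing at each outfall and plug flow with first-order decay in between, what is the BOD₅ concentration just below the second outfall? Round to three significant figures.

4.58 mg/L

Conservation of mass: C = (580.0·1.600 + 75.40·55.70) / 655.4 = 5128/655.4 = 7.824 mg/L; combined flow 655.4 L/s.
Decay over the reach: 7.824·exp(−kt) = 7.824·0.4837 = 3.784 mg/L.
At the second outfall, C = (655.4·3.784 + 15.80·37.60) / (655.4 + 15.80) = 4.580 mg/L.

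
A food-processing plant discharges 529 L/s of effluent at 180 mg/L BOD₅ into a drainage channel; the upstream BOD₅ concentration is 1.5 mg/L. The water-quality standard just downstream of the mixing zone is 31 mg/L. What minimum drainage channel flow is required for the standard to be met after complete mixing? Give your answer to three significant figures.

2670 L/s

Set C_mix = 31: (Q·1.500 + 529.0·180.0) / (Q + 529.0) = 31
→ Q = 529.0·(180.0 − 31)/(31 − 1.500) = 2672 L/s.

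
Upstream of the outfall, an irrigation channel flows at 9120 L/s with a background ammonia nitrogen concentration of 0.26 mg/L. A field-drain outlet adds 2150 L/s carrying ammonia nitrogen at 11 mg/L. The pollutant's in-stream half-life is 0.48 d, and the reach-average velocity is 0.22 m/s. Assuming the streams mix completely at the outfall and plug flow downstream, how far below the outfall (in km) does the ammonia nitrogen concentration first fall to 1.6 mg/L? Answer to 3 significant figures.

4.83 km

Mass balance: C = (9120·0.2600 + 2150·11.00) / 11270 = 26020/11270 = 2.309 mg/L.
Half-life 0.48 d → k = ln 2 / 0.48 = 1.444 d⁻¹.
Set 2.309·exp(−k·t) = 1.6 → t = ln(2.309/1.6)/k = 21940 s = 6.096 h.
Distance = v·t = 0.22·21940 = 4828 m = 4.828 km.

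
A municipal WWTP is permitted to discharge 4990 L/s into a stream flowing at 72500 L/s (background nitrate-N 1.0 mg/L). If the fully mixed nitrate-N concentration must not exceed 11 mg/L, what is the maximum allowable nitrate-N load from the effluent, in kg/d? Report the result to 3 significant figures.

67400 kg/d

Mass balance at the limit: 72500·1.000 + 4990·Cₑ = 77490·11 → Cₑ = 156.3 mg/L.
4990 L/s = 4.990 m³/s. Load = 4.990 m³/s × 156.3 g/m³ × 86 400 s/d = 67380 kg/d.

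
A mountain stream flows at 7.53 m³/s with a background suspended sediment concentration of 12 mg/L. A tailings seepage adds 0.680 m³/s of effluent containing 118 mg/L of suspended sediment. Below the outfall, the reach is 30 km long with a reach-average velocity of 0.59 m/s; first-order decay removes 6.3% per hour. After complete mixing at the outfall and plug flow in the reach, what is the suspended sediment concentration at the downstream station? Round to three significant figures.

8.29 mg/L

Mass balance: C = (7.530·12.00 + 0.6800·118.0) / 8.210 = 170.6/8.210 = 20.78 mg/L.
Travel time t = 30·1000 / 0.59 = 50850 s = 14.12 h.
6.3%/h lost → k = −ln(1 − 0.063) = 0.06507 h⁻¹.
After decay, C = 20.78 × e^(−kt) = 20.78 × 0.3989 = 8.289 mg/L.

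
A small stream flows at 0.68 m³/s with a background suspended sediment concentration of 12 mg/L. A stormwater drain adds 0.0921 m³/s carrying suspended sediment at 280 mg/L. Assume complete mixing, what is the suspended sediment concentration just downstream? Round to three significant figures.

After mixing, C = (0.6800·12.00 + 0.09210·280.0) / 0.7721 = 33.95/0.7721 = 43.97 mg/L.

44.0 mg/L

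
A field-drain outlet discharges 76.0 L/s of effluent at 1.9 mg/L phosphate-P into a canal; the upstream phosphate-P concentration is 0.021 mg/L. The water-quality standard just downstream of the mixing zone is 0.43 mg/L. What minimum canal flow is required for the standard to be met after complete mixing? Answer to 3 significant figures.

Set C_mix = 0.43: (Q·0.02100 + 76.00·1.900) / (Q + 76.00) = 0.43
→ Q = 76.00·(1.900 − 0.43)/(0.43 − 0.02100) = 273.2 L/s.

273 L/s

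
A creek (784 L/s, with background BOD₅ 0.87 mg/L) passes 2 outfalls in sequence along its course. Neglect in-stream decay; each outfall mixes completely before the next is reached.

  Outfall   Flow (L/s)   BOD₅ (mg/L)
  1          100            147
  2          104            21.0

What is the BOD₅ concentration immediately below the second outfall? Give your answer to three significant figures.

Below outfall 1: Q → 884.0 L/s, C = (784.0·0.8700 + 100.0·147.0)/884.0 = 17.40 mg/L.
Below outfall 2: Q → 988.0 L/s, C = (884.0·17.40 + 104.0·21.00)/988.0 = 17.78 mg/L.

17.8 mg/L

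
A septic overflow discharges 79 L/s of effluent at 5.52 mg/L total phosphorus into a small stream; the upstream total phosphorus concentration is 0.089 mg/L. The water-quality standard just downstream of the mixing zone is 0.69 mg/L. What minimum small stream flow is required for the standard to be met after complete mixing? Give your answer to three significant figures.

Set C_mix = 0.69: (Q·0.08900 + 79.00·5.520) / (Q + 79.00) = 0.69
→ Q = 79.00·(5.520 − 0.69)/(0.69 − 0.08900) = 634.9 L/s.

635 L/s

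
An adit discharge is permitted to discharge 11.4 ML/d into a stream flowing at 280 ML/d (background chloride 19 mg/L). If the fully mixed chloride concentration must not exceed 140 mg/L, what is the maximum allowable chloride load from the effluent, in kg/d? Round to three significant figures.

Mass balance at the limit: 280.0·19.00 + 11.40·Cₑ = 291.4·140 → Cₑ = 3112 mg/L.
11.40 ML/d = 0.1319 m³/s. Load = 0.1319 m³/s × 3112 g/m³ × 86 400 s/d = 35480 kg/d.

35500 kg/d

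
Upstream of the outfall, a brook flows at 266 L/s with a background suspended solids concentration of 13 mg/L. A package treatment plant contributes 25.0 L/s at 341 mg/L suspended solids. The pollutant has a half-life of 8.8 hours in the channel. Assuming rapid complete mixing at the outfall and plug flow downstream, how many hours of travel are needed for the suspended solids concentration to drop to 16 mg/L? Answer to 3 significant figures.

12.0 h

Flow-weighted average: C = (266.0·13.00 + 25.00·341.0) / 291.0 = 11980/291.0 = 41.18 mg/L.
Half-life 8.8 h → k = ln 2 / 8.8 = 0.07877 h⁻¹ = 1.890 d⁻¹.
41.18·exp(−k·t) = 16 → t = ln(41.18/16)/k = 43210 s = 12.00 h.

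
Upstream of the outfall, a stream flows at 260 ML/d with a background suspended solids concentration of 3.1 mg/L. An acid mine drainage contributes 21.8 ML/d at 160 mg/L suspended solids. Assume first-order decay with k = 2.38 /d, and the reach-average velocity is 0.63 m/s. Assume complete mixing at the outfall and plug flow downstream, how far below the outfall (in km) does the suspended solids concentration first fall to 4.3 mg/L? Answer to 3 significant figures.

Flow-weighted average: C = (260.0·3.100 + 21.80·160.0) / 281.8 = 4294/281.8 = 15.24 mg/L.
Set 15.24·exp(−k·t) = 4.3 → t = ln(15.24/4.3)/k = 45930 s = 12.76 h.
Distance = v·t = 0.63·45930 = 28930 m = 28.93 km.

28.9 km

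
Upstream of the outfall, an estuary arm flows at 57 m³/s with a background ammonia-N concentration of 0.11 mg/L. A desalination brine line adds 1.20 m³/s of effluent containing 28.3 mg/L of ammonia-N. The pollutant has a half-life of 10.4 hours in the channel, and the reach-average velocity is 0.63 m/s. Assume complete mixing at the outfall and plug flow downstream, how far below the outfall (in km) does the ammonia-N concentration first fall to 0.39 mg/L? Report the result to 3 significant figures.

19.5 km

Mixed concentration C = ΣQC/ΣQ = (57.00·0.1100 + 1.200·28.30) / 58.20 = 40.23/58.20 = 0.6912 mg/L.
Half-life 10.4 h → k = ln 2 / 10.4 = 0.06665 h⁻¹ = 1.600 d⁻¹.
Set 0.6912·exp(−k·t) = 0.39 → t = ln(0.6912/0.39)/k = 30910 s = 8.587 h.
Distance = v·t = 0.63·30910 = 19480 m = 19.48 km.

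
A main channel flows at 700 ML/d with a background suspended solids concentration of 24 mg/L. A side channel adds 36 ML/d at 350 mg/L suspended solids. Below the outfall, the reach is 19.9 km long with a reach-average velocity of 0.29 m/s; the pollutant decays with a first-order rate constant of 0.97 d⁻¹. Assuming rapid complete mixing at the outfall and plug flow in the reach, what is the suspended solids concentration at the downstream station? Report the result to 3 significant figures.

18.5 mg/L

Mixed concentration C = ΣQC/ΣQ = (700.0·24.00 + 36.00·350.0) / 736.0 = 29400/736.0 = 39.95 mg/L.
Travel time t = 19.9·1000 / 0.29 = 68620 s = 19.06 h.
Decay over the reach: 39.95·exp(−kt) = 39.95·0.4628 = 18.49 mg/L.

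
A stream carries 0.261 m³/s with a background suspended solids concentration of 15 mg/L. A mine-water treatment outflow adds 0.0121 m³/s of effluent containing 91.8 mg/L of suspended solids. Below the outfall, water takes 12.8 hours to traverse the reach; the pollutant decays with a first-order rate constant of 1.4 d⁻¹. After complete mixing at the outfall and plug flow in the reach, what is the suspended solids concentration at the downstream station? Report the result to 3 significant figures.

8.72 mg/L

Conservation of mass: C = (0.2610·15.00 + 0.01210·91.80) / 0.2731 = 5.026/0.2731 = 18.40 mg/L.
First-order decay: C = 18.40·exp(−k·t) = 18.40·0.4739 = 8.722 mg/L.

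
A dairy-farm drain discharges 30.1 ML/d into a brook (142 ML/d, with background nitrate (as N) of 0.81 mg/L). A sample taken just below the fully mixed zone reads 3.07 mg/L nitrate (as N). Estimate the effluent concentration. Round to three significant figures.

13.7 mg/L

Mass balance: 142.0·0.8100 + 30.10·Cₑ = 172.1·3.070
→ Cₑ = (172.1·3.070 − 142.0·0.8100) / 30.10 = 13.73 mg/L.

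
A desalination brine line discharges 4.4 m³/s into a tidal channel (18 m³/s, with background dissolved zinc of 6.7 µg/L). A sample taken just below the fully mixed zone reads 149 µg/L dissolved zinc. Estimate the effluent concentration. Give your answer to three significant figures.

731 µg/L

Mass balance: 18.00·6.700 + 4.400·Cₑ = 22.40·149.0
→ Cₑ = (22.40·149.0 − 18.00·6.700) / 4.400 = 731.1 µg/L.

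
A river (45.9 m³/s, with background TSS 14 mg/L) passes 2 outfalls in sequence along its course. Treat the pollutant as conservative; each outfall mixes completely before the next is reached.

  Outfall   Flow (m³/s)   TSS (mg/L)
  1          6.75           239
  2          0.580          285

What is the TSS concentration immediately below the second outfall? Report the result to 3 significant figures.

45.5 mg/L

Outfall 1: combined Q = 52.65 m³/s; C = (45.90·14.00 + 6.750·239.0)/52.65 = 42.85 mg/L.
Outfall 2: combined Q = 53.23 m³/s; C = (52.65·42.85 + 0.5800·285.0)/53.23 = 45.48 mg/L.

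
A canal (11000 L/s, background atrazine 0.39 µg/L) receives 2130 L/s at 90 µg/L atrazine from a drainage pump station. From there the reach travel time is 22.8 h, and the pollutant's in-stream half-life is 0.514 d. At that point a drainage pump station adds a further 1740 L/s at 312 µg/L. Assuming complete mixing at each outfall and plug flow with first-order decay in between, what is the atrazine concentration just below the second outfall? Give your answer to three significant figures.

40.2 µg/L

Mixed concentration C = ΣQC/ΣQ = (11000·0.3900 + 2130·90.00) / 13130 = 196000/13130 = 14.93 µg/L; combined flow 13130 L/s.
Half-life 0.514 d → k = ln 2 / 0.514 = 1.349 d⁻¹.
First-order decay: C = 14.93·exp(−k·t) = 14.93·0.2777 = 4.146 µg/L.
Second outfall: C = (13130·4.146 + 1740·312.0)/14870 = 40.17 µg/L.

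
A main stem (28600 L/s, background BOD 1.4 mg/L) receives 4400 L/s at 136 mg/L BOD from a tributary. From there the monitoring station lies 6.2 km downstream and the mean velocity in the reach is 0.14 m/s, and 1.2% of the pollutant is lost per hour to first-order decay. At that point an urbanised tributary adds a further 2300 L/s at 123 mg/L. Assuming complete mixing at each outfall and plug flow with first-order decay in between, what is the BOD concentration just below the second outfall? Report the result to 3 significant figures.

23.6 mg/L

Mass balance: C = (28600·1.400 + 4400·136.0) / 33000 = 638400/33000 = 19.35 mg/L; combined flow 33000 L/s.
Travel time t = 6.2·1000 / 0.14 = 44290 s = 12.30 h.
1.2%/h lost → k = −ln(1 − 0.012) = 0.01207 h⁻¹.
Decay over the reach: 19.35·exp(−kt) = 19.35·0.8620 = 16.68 mg/L.
Second outfall: C = (33000·16.68 + 2300·123.0)/35300 = 23.60 mg/L.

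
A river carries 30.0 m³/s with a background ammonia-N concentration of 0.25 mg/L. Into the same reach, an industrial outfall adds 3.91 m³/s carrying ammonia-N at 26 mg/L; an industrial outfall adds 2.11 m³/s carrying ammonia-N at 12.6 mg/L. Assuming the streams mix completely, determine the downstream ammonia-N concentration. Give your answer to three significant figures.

After mixing, C = (30.00·0.2500 + 3.910·26.00 + 2.110·12.60) / 36.02 = 135.7/36.02 = 3.769 mg/L.

3.77 mg/L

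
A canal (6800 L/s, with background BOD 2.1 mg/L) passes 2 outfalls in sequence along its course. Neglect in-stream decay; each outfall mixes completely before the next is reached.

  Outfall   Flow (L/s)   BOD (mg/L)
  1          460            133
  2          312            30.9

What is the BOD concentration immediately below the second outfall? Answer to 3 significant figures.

11.2 mg/L

After outfall 1: Q = 6800 + 460.0 = 7260 L/s; C = (6800·2.100 + 460.0·133.0)/7260 = 10.39 mg/L.
After outfall 2: Q = 7260 + 312.0 = 7572 L/s; C = (7260·10.39 + 312.0·30.90)/7572 = 11.24 mg/L.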